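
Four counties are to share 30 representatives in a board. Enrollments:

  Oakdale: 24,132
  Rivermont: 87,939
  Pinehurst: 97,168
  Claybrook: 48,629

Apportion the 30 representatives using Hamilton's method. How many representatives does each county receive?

Total 257868; standard divisor 257868/30 ≈ 8595.6.
Standard quotas: Oakdale 2.8075, Rivermont 10.2307, Pinehurst 11.3044, Claybrook 5.6574.
Lower quotas: Oakdale 2, Rivermont 10, Pinehurst 11, Claybrook 5 (sum 28, leaving 2 seats).
Remainders in descending order: Oakdale 0.8075, Claybrook 0.6574, Pinehurst 0.3044, Rivermont 0.2307.
Largest remainders: Oakdale, Claybrook receive the extra seats.

Oakdale 3, Rivermont 10, Pinehurst 11, Claybrook 6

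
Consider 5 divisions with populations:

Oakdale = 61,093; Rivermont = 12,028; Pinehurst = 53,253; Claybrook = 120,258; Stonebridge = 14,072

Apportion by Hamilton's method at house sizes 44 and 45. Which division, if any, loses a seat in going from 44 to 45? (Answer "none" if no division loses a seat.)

Stonebridge

At 44 seats: Oakdale 10, Rivermont 2, Pinehurst 9, Claybrook 20, Stonebridge 3.
At 45 seats: Oakdale 11, Rivermont 2, Pinehurst 9, Claybrook 21, Stonebridge 2.
Stonebridge drops from 3 to 2.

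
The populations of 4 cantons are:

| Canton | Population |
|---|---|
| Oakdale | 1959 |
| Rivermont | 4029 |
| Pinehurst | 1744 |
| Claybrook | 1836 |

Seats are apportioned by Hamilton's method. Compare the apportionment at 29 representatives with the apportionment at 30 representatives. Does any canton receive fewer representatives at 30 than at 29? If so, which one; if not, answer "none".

none

At 29 seats: Oakdale 6, Rivermont 12, Pinehurst 5, Claybrook 6.
At 30 seats: Oakdale 6, Rivermont 13, Pinehurst 5, Claybrook 6.
No canton's allocation decreased.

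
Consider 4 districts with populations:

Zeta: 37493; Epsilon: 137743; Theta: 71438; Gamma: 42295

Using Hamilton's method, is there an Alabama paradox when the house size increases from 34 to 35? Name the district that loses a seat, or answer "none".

At 34 seats: Zeta 5, Epsilon 16, Theta 8, Gamma 5.
At 35 seats: Zeta 4, Epsilon 17, Theta 9, Gamma 5.
Zeta drops from 5 to 4.

Zeta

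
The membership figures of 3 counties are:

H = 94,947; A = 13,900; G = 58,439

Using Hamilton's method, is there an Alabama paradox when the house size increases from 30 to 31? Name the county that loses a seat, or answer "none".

At 30 seats: H 17, A 3, G 10.
At 31 seats: H 18, A 2, G 11.
A drops from 3 to 2.

A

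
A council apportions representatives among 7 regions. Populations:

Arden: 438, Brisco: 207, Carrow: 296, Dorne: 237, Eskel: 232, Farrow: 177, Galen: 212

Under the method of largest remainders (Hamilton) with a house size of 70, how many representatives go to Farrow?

The standard divisor is 1799/70 ≈ 25.7.
Standard quotas: Arden 17.043, Brisco 8.054, Carrow 11.518, Dorne 9.222, Eskel 9.027, Farrow 6.887, Galen 8.249.
Lower quotas: Arden 17, Brisco 8, Carrow 11, Dorne 9, Eskel 9, Farrow 6, Galen 8 (sum 68, leaving 2 seats).
Remainders in descending order: Farrow 0.887, Carrow 0.518, Galen 0.249, Dorne 0.222, Brisco 0.054, Arden 0.043, Eskel 0.027.
The surplus seats go to Farrow, Carrow.
Farrow receives 7.

7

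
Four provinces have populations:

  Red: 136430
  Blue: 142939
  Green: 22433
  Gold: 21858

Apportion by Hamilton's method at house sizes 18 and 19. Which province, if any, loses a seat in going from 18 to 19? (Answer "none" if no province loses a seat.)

none

At 18 seats: Red 8, Blue 8, Green 1, Gold 1.
At 19 seats: Red 8, Blue 9, Green 1, Gold 1.
No province's allocation decreased.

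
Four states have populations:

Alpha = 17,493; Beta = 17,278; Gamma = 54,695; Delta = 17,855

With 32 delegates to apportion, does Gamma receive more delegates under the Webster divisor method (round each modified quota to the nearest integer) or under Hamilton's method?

Webster

Webster: Alpha 5, Beta 5, Gamma 17, Delta 5.
Hamilton: Alpha 5, Beta 5, Gamma 16, Delta 6.
Gamma gets 17 under Webster and 16 under Hamilton.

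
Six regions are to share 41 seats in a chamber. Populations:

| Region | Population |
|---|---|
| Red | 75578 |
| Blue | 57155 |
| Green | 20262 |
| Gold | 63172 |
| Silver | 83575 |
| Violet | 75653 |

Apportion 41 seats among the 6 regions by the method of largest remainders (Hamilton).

Total 375395; standard divisor 375395/41 ≈ 9155.976.
Standard quotas: Red 8.2545, Blue 6.2424, Green 2.2130, Gold 6.8995, Silver 9.1279, Violet 8.2627.
Lower quotas: Red 8, Blue 6, Green 2, Gold 6, Silver 9, Violet 8 (sum 39, leaving 2 seats).
Remainders in descending order: Gold 0.8995, Violet 0.2627, Red 0.2545, Blue 0.2424, Green 0.2130, Silver 0.1279.
Largest remainders: Gold, Violet receive the extra seats.

Red=8, Blue=6, Green=2, Gold=7, Silver=9, Violet=9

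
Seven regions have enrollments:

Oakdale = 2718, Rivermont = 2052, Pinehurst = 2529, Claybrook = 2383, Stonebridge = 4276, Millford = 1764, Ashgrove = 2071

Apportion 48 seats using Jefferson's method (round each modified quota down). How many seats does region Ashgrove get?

6

Standard divisor 17793/48 ≈ 370.688; standard quotas: Oakdale 7.332, Rivermont 5.536, Pinehurst 6.822, Claybrook 6.429, Stonebridge 11.535, Millford 4.759, Ashgrove 5.587.
Rounding down gives 7, 5, 6, 6, 11, 4, 5 = 44 seats, so the divisor must be adjusted.
With modified divisor 344: modified quotas Oakdale 7.901, Rivermont 5.965, Pinehurst 7.352, Claybrook 6.927, Stonebridge 12.430, Millford 5.128, Ashgrove 6.020.
Rounding down: Oakdale 7, Rivermont 5, Pinehurst 7, Claybrook 6, Stonebridge 12, Millford 5, Ashgrove 6 (total 48).
Ashgrove receives 6.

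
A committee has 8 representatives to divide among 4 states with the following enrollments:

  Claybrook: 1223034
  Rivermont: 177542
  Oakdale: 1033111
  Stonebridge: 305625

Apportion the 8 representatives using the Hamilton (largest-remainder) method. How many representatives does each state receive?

Standard divisor: 2739312 ÷ 8 = 342414.
Standard quotas: Claybrook 3.5718, Rivermont 0.5185, Oakdale 3.0171, Stonebridge 0.8926.
Lower quotas: Claybrook 3, Rivermont 0, Oakdale 3, Stonebridge 0 (sum 6, leaving 2 seats).
Remainders in descending order: Stonebridge 0.8926, Claybrook 0.5718, Rivermont 0.5185, Oakdale 0.0171.
Largest remainders: Stonebridge, Claybrook receive the extra seats.

Claybrook=4; Rivermont=0; Oakdale=3; Stonebridge=1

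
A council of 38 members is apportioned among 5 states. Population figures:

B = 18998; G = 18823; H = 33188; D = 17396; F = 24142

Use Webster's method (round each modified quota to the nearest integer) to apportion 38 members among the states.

B: 7, G: 6, H: 11, D: 6, F: 8

Standard divisor 112547/38 ≈ 2961.763; standard quotas: B 6.414, G 6.355, H 11.205, D 5.874, F 8.151.
Rounding to the nearest integer gives 6, 6, 11, 6, 8 = 37 seats, so the divisor must be adjusted.
With modified divisor 2910: modified quotas B 6.529, G 6.468, H 11.405, D 5.978, F 8.296.
Rounding to the nearest integer: B 7, G 6, H 11, D 6, F 8 (total 38).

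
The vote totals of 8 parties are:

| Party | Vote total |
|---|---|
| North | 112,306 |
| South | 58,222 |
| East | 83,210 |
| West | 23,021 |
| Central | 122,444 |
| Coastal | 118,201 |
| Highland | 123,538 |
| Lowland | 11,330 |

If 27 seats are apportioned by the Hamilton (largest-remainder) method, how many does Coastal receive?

5

The standard divisor is 652272/27 ≈ 24158.222.
Standard quotas: North 4.6488, South 2.4100, East 3.4444, West 0.9529, Central 5.0684, Coastal 4.8928, Highland 5.1137, Lowland 0.4690.
Lower quotas: North 4, South 2, East 3, West 0, Central 5, Coastal 4, Highland 5, Lowland 0 (sum 23, leaving 4 seats).
Remainders in descending order: West 0.9529, Coastal 0.8928, North 0.6488, Lowland 0.4690, East 0.4444, South 0.4100, Highland 0.1137, Central 0.0684.
The surplus seats go to West, Coastal, North, Lowland.
Coastal receives 5.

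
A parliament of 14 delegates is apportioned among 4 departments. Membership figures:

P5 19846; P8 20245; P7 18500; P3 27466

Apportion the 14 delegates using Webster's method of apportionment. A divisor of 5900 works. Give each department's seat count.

With modified divisor 5900: modified quotas P5 3.364, P8 3.431, P7 3.136, P3 4.655.
Rounding to the nearest integer: P5 3, P8 3, P7 3, P3 5 (total 14).

P5=3; P8=3; P7=3; P3=5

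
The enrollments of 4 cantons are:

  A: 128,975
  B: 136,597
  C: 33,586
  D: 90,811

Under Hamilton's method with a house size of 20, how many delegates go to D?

5

Total 389969; standard divisor 389969/20 ≈ 19498.45.
Standard quotas: A 6.6146, B 7.0055, C 1.7225, D 4.6573.
Lower quotas: A 6, B 7, C 1, D 4 (sum 18, leaving 2 seats).
Remainders in descending order: C 0.7225, D 0.6573, A 0.6146, B 0.0055.
Largest remainders: C, D receive the extra seats.
D receives 5.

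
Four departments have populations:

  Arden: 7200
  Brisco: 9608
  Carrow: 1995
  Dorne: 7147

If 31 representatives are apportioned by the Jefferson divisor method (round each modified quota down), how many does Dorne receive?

8

Standard divisor 25950/31 ≈ 837.097; standard quotas: Arden 8.601, Brisco 11.478, Carrow 2.383, Dorne 8.538.
Rounding down gives 8, 11, 2, 8 = 29 seats, so the divisor must be adjusted.
With modified divisor 797: modified quotas Arden 9.034, Brisco 12.055, Carrow 2.503, Dorne 8.967.
Rounding down: Arden 9, Brisco 12, Carrow 2, Dorne 8 (total 31).
Dorne receives 8.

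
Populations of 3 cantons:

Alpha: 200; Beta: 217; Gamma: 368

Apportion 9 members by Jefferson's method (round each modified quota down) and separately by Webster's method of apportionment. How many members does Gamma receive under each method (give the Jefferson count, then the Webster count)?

Jefferson: Alpha 2, Beta 2, Gamma 5.
Webster: Alpha 2, Beta 3, Gamma 4.
Gamma gets 5 under Jefferson and 4 under Webster.

5 and 4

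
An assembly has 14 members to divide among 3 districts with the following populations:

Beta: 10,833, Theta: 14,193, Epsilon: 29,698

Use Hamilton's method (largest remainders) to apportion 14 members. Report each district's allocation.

Standard divisor: 54724 ÷ 14 ≈ 3908.857.
Standard quotas: Beta 2.7714, Theta 3.6310, Epsilon 7.5976.
Lower quotas: Beta 2, Theta 3, Epsilon 7 (sum 12, leaving 2 seats).
Remainders in descending order: Beta 0.7714, Theta 0.6310, Epsilon 0.5976.
The surplus seats go to Beta, Theta.

Beta 3; Theta 4; Epsilon 7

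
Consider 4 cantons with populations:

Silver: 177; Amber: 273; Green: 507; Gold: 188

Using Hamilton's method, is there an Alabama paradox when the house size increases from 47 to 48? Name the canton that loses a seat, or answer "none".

none

At 47 seats: Silver 7, Amber 11, Green 21, Gold 8.
At 48 seats: Silver 7, Amber 12, Green 21, Gold 8.
No canton's allocation decreased.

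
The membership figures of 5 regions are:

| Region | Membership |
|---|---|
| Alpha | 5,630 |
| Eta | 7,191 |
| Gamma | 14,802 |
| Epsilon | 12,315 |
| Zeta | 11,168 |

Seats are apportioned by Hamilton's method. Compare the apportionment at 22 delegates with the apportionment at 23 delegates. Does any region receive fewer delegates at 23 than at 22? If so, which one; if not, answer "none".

At 22 seats: Alpha 3, Eta 3, Gamma 6, Epsilon 5, Zeta 5.
At 23 seats: Alpha 2, Eta 3, Gamma 7, Epsilon 6, Zeta 5.
Alpha drops from 3 to 2.

Alpha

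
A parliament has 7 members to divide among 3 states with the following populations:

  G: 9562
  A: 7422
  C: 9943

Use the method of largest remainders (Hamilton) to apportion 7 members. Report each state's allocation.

Standard divisor: 26927 ÷ 7 ≈ 3846.714.
Standard quotas: G 2.4858, A 1.9294, C 2.5848.
Lower quotas: G 2, A 1, C 2 (sum 5, leaving 2 seats).
Remainders in descending order: A 0.9294, C 0.5848, G 0.4858.
The surplus seats go to A, C.

G: 2, A: 2, C: 3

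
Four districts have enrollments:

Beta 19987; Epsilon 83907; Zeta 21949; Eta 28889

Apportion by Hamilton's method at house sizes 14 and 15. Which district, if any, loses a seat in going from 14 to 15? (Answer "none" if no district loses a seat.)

At 14 seats: Beta 2, Epsilon 7, Zeta 2, Eta 3.
At 15 seats: Beta 2, Epsilon 8, Zeta 2, Eta 3.
No district's allocation decreased.

none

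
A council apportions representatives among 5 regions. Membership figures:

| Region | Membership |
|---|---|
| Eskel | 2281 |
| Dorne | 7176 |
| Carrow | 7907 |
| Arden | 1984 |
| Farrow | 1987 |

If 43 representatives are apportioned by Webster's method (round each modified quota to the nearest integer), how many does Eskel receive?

Standard divisor 21335/43 ≈ 496.163; standard quotas: Eskel 4.597, Dorne 14.463, Carrow 15.936, Arden 3.999, Farrow 4.005.
Rounding to the nearest integer gives Eskel 5, Dorne 14, Carrow 16, Arden 4, Farrow 4 — total 43, matching the house size, so no adjustment is needed.
Eskel receives 5.

5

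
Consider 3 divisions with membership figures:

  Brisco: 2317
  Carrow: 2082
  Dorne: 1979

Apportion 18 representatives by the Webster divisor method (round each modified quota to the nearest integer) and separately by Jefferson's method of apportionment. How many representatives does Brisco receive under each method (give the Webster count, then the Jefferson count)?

6 and 7

Webster: Brisco 6, Carrow 6, Dorne 6.
Jefferson: Brisco 7, Carrow 6, Dorne 5.
Brisco gets 6 under Webster and 7 under Jefferson.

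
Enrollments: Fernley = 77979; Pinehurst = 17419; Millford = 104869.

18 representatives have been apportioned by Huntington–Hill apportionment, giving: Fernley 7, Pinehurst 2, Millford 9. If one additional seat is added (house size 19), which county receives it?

Priority for the next seat is population ÷ (√(s·(s+1))).
Priorities: Fernley 10420.382, Pinehurst 7111.277, Millford 11054.163.
Highest priority: Millford.

Millford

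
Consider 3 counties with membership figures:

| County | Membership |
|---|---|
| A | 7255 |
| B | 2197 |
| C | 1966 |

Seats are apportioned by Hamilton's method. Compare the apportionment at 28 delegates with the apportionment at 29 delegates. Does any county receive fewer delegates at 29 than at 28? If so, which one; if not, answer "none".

At 28 seats: A 18, B 5, C 5.
At 29 seats: A 18, B 6, C 5.
No county's allocation decreased.

none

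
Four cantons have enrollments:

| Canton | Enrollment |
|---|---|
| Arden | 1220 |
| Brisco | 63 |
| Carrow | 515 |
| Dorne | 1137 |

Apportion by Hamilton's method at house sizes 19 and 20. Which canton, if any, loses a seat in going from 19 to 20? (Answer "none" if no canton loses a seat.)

At 19 seats: Arden 8, Brisco 1, Carrow 3, Dorne 7.
At 20 seats: Arden 8, Brisco 0, Carrow 4, Dorne 8.
Brisco drops from 1 to 0.

Brisco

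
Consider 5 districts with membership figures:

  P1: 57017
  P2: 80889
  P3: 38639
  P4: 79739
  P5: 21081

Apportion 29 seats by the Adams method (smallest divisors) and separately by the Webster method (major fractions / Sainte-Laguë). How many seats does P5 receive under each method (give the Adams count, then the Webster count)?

Adams: P1 6, P2 8, P3 4, P4 8, P5 3.
Webster: P1 6, P2 9, P3 4, P4 8, P5 2.
P5 gets 3 under Adams and 2 under Webster.

3 and 2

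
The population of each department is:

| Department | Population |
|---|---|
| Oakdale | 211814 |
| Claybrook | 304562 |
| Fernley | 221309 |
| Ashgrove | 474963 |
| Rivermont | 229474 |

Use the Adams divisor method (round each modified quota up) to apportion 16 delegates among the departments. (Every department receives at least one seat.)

Oakdale=2, Claybrook=3, Fernley=3, Ashgrove=5, Rivermont=3

Standard divisor 1442122/16 ≈ 90132.625; standard quotas: Oakdale 2.350, Claybrook 3.379, Fernley 2.455, Ashgrove 5.270, Rivermont 2.546.
Rounding up gives 3, 4, 3, 6, 3 = 19 seats, so the divisor must be adjusted.
With modified divisor 108300: modified quotas Oakdale 1.956, Claybrook 2.812, Fernley 2.043, Ashgrove 4.386, Rivermont 2.119.
Rounding up: Oakdale 2, Claybrook 3, Fernley 3, Ashgrove 5, Rivermont 3 (total 16).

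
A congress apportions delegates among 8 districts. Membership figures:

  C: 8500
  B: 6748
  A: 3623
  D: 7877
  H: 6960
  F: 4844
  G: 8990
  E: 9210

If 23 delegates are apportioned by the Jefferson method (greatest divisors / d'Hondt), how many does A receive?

1

Standard divisor 56752/23 ≈ 2467.478; standard quotas: C 3.445, B 2.735, A 1.468, D 3.192, H 2.821, F 1.963, G 3.643, E 3.733.
Rounding down gives 3, 2, 1, 3, 2, 1, 3, 3 = 18 seats, so the divisor must be adjusted.
With modified divisor 2200: modified quotas C 3.864, B 3.067, A 1.647, D 3.580, H 3.164, F 2.202, G 4.086, E 4.186.
Rounding down: C 3, B 3, A 1, D 3, H 3, F 2, G 4, E 4 (total 23).
A receives 1.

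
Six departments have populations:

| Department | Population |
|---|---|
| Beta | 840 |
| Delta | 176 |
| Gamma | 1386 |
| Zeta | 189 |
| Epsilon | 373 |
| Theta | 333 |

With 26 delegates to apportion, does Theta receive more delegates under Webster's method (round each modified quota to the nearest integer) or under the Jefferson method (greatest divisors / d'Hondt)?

Webster

Webster: Beta 7, Delta 1, Gamma 11, Zeta 1, Epsilon 3, Theta 3.
Jefferson: Beta 7, Delta 1, Gamma 12, Zeta 1, Epsilon 3, Theta 2.
Theta gets 3 under Webster and 2 under Jefferson.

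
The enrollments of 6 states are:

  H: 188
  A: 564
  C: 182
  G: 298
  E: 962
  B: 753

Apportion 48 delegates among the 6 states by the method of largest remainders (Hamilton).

H 3; A 9; C 3; G 5; E 16; B 12

Standard divisor: 2947 ÷ 48 ≈ 61.396.
Standard quotas: H 3.062, A 9.186, C 2.964, G 4.854, E 15.669, B 12.265.
Lower quotas: H 3, A 9, C 2, G 4, E 15, B 12 (sum 45, leaving 3 seats).
Remainders in descending order: C 0.964, G 0.854, E 0.669, B 0.265, A 0.186, H 0.062.
The surplus seats go to C, G, E.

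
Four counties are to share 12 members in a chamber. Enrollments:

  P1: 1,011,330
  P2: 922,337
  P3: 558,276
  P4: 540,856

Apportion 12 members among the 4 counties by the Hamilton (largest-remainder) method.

P1 4, P2 4, P3 2, P4 2

Standard divisor: 3032799 ÷ 12 ≈ 252733.25.
Standard quotas: P1 4.0016, P2 3.6494, P3 2.2090, P4 2.1400.
Lower quotas: P1 4, P2 3, P3 2, P4 2 (sum 11, leaving 1 seat).
Remainders in descending order: P2 0.6494, P3 0.2090, P4 0.1400, P1 0.0016.
The surplus seat goes to P2.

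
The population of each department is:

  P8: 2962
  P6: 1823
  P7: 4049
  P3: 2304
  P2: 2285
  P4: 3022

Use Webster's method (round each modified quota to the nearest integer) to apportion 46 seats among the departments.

P8=8; P6=5; P7=11; P3=7; P2=6; P4=9

Standard divisor 16445/46 ≈ 357.5; standard quotas: P8 8.285, P6 5.099, P7 11.326, P3 6.445, P2 6.392, P4 8.453.
Rounding to the nearest integer gives 8, 5, 11, 6, 6, 8 = 44 seats, so the divisor must be adjusted.
With modified divisor 353: modified quotas P8 8.391, P6 5.164, P7 11.470, P3 6.527, P2 6.473, P4 8.561.
Rounding to the nearest integer: P8 8, P6 5, P7 11, P3 7, P2 6, P4 9 (total 46).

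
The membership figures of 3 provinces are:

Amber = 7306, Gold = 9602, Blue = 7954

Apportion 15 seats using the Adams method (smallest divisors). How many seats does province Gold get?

Standard divisor 24862/15 ≈ 1657.467; standard quotas: Amber 4.408, Gold 5.793, Blue 4.799.
Rounding up gives 5, 6, 5 = 16 seats, so the divisor must be adjusted.
With modified divisor 1900: modified quotas Amber 3.845, Gold 5.054, Blue 4.186.
Rounding up: Amber 4, Gold 6, Blue 5 (total 15).
Gold receives 6.

6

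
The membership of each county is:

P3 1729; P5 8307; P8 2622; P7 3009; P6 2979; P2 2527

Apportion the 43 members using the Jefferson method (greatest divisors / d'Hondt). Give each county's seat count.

Standard divisor 21173/43 ≈ 492.395; standard quotas: P3 3.511, P5 16.871, P8 5.325, P7 6.111, P6 6.050, P2 5.132.
Rounding down gives 3, 16, 5, 6, 6, 5 = 41 seats, so the divisor must be adjusted.
With modified divisor 450: modified quotas P3 3.842, P5 18.460, P8 5.827, P7 6.687, P6 6.620, P2 5.616.
Rounding down: P3 3, P5 18, P8 5, P7 6, P6 6, P2 5 (total 43).

P3 3; P5 18; P8 5; P7 6; P6 6; P2 5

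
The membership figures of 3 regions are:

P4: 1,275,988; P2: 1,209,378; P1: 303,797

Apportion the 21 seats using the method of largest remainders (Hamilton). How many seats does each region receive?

P4=10; P2=9; P1=2

Standard divisor: 2789163 ÷ 21 ≈ 132817.286.
Standard quotas: P4 9.6071, P2 9.1056, P1 2.2873.
Lower quotas: P4 9, P2 9, P1 2 (sum 20, leaving 1 seat).
Remainders in descending order: P4 0.6071, P1 0.2873, P2 0.1056.
The surplus seat goes to P4.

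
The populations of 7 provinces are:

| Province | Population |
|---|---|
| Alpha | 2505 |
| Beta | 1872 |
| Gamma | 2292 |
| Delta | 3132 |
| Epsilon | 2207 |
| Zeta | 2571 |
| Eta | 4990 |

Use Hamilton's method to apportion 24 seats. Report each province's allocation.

Standard divisor: 19569 ÷ 24 ≈ 815.375.
Standard quotas: Alpha 3.072, Beta 2.296, Gamma 2.811, Delta 3.841, Epsilon 2.707, Zeta 3.153, Eta 6.120.
Lower quotas: Alpha 3, Beta 2, Gamma 2, Delta 3, Epsilon 2, Zeta 3, Eta 6 (sum 21, leaving 3 seats).
Remainders in descending order: Delta 0.841, Gamma 0.811, Epsilon 0.707, Beta 0.296, Zeta 0.153, Eta 0.120, Alpha 0.072.
The surplus seats go to Delta, Gamma, Epsilon.

Alpha 3; Beta 2; Gamma 3; Delta 4; Epsilon 3; Zeta 3; Eta 6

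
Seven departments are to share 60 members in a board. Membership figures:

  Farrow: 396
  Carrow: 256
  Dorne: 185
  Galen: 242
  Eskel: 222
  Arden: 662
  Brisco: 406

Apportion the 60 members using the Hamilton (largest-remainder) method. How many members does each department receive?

Farrow 10, Carrow 6, Dorne 5, Galen 6, Eskel 6, Arden 17, Brisco 10

The standard divisor is 2369/60 ≈ 39.483.
Standard quotas: Farrow 10.030, Carrow 6.484, Dorne 4.686, Galen 6.129, Eskel 5.623, Arden 16.767, Brisco 10.283.
Lower quotas: Farrow 10, Carrow 6, Dorne 4, Galen 6, Eskel 5, Arden 16, Brisco 10 (sum 57, leaving 3 seats).
Remainders in descending order: Arden 0.767, Dorne 0.686, Eskel 0.623, Carrow 0.484, Brisco 0.283, Galen 0.129, Farrow 0.030.
Largest remainders: Arden, Dorne, Eskel receive the extra seats.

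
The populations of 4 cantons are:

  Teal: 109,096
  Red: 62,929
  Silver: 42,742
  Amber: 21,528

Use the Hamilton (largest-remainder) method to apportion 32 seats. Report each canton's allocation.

Total 236295; standard divisor 236295/32 ≈ 7384.219.
Standard quotas: Teal 14.7742, Red 8.5221, Silver 5.7883, Amber 2.9154.
Lower quotas: Teal 14, Red 8, Silver 5, Amber 2 (sum 29, leaving 3 seats).
Remainders in descending order: Amber 0.9154, Silver 0.7883, Teal 0.7742, Red 0.5221.
Largest remainders: Amber, Silver, Teal receive the extra seats.

Teal 15, Red 8, Silver 6, Amber 3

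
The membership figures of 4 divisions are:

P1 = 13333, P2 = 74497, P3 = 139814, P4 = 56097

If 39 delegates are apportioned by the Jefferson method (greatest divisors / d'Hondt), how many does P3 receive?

Standard divisor 283741/39 ≈ 7275.41; standard quotas: P1 1.833, P2 10.240, P3 19.217, P4 7.710.
Rounding down gives 1, 10, 19, 7 = 37 seats, so the divisor must be adjusted.
With modified divisor 6900: modified quotas P1 1.932, P2 10.797, P3 20.263, P4 8.130.
Rounding down: P1 1, P2 10, P3 20, P4 8 (total 39).
P3 receives 20.

20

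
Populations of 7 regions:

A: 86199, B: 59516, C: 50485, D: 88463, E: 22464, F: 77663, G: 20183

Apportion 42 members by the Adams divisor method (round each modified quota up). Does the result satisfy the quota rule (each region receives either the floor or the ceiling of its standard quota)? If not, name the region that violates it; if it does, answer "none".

Standard quotas: A 8.940, B 6.172, C 5.236, D 9.175, E 2.330, F 8.054, G 2.093.
Adams allocation: A 9, B 6, C 5, D 9, E 3, F 8, G 2.
Every allocation lies between the lower and upper quota.

none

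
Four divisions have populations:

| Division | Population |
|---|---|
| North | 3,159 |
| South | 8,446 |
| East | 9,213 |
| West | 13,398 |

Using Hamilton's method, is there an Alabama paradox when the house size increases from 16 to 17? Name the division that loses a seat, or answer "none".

At 16 seats: North 2, South 4, East 4, West 6.
At 17 seats: North 1, South 4, East 5, West 7.
North drops from 2 to 1.

North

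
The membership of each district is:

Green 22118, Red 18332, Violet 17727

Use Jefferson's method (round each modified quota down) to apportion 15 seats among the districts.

Standard divisor 58177/15 ≈ 3878.467; standard quotas: Green 5.703, Red 4.727, Violet 4.571.
Rounding down gives 5, 4, 4 = 13 seats, so the divisor must be adjusted.
With modified divisor 3600: modified quotas Green 6.144, Red 5.092, Violet 4.924.
Rounding down: Green 6, Red 5, Violet 4 (total 15).

Green 6, Red 5, Violet 4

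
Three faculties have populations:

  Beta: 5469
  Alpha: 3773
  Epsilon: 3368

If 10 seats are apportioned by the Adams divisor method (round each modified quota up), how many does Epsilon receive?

3

Standard divisor 12610/10 ≈ 1261; standard quotas: Beta 4.337, Alpha 2.992, Epsilon 2.671.
Rounding up gives 5, 3, 3 = 11 seats, so the divisor must be adjusted.
With modified divisor 1500: modified quotas Beta 3.646, Alpha 2.515, Epsilon 2.245.
Rounding up: Beta 4, Alpha 3, Epsilon 3 (total 10).
Epsilon receives 3.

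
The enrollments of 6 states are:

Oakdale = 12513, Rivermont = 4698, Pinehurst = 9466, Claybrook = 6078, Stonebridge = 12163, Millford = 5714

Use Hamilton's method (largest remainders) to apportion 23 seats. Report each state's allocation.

Standard divisor: 50632 ÷ 23 ≈ 2201.391.
Standard quotas: Oakdale 5.6841, Rivermont 2.1341, Pinehurst 4.3000, Claybrook 2.7610, Stonebridge 5.5251, Millford 2.5956.
Lower quotas: Oakdale 5, Rivermont 2, Pinehurst 4, Claybrook 2, Stonebridge 5, Millford 2 (sum 20, leaving 3 seats).
Remainders in descending order: Claybrook 0.7610, Oakdale 0.6841, Millford 0.5956, Stonebridge 0.5251, Pinehurst 0.3000, Rivermont 0.1341.
Largest remainders: Claybrook, Oakdale, Millford receive the extra seats.

Oakdale: 6, Rivermont: 2, Pinehurst: 4, Claybrook: 3, Stonebridge: 5, Millford: 3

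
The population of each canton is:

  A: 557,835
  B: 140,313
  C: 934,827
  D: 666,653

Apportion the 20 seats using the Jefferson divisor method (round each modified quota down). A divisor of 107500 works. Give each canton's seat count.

With modified divisor 107500: modified quotas A 5.189, B 1.305, C 8.696, D 6.201.
Rounding down: A 5, B 1, C 8, D 6 (total 20).

A: 5, B: 1, C: 8, D: 6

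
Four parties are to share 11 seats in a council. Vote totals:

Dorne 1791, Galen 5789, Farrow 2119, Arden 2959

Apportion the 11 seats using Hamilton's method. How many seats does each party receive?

Dorne=1; Galen=5; Farrow=2; Arden=3

Total 12658; standard divisor 12658/11 ≈ 1150.727.
Standard quotas: Dorne 1.5564, Galen 5.0307, Farrow 1.8414, Arden 2.5714.
Lower quotas: Dorne 1, Galen 5, Farrow 1, Arden 2 (sum 9, leaving 2 seats).
Remainders in descending order: Farrow 0.8414, Arden 0.5714, Dorne 0.5564, Galen 0.0307.
The surplus seats go to Farrow, Arden.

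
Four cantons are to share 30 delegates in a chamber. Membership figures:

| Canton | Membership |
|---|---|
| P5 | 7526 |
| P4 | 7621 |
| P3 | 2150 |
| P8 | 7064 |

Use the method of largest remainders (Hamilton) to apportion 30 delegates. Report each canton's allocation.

The standard divisor is 24361/30 ≈ 812.033.
Standard quotas: P5 9.2681, P4 9.3851, P3 2.6477, P8 8.6992.
Lower quotas: P5 9, P4 9, P3 2, P8 8 (sum 28, leaving 2 seats).
Remainders in descending order: P8 0.6992, P3 0.6477, P4 0.3851, P5 0.2681.
Largest remainders: P8, P3 receive the extra seats.

P5: 9; P4: 9; P3: 3; P8: 9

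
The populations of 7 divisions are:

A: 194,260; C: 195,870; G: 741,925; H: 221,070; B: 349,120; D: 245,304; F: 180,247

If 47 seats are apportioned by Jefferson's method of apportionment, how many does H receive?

Standard divisor 2127796/47 ≈ 45272.255; standard quotas: A 4.291, C 4.326, G 16.388, H 4.883, B 7.712, D 5.418, F 3.981.
Rounding down gives 4, 4, 16, 4, 7, 5, 3 = 43 seats, so the divisor must be adjusted.
With modified divisor 42400: modified quotas A 4.582, C 4.620, G 17.498, H 5.214, B 8.234, D 5.785, F 4.251.
Rounding down: A 4, C 4, G 17, H 5, B 8, D 5, F 4 (total 47).
H receives 5.

5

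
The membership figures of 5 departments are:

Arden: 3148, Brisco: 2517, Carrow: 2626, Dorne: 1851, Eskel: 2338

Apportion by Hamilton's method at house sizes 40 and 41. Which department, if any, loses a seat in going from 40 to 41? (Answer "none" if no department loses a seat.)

At 40 seats: Arden 10, Brisco 8, Carrow 8, Dorne 6, Eskel 8.
At 41 seats: Arden 10, Brisco 8, Carrow 9, Dorne 6, Eskel 8.
No department's allocation decreased.

none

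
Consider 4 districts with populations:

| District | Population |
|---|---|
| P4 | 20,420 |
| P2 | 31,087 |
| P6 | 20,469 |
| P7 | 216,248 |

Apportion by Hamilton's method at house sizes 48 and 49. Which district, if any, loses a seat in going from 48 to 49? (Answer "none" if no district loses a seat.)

none

At 48 seats: P4 3, P2 5, P6 4, P7 36.
At 49 seats: P4 3, P2 5, P6 4, P7 37.
No district's allocation decreased.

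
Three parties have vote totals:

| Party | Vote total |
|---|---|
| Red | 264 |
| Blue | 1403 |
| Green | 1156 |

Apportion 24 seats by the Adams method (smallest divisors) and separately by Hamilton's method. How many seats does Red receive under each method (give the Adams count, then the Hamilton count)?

3 and 2

Adams: Red 3, Blue 11, Green 10.
Hamilton: Red 2, Blue 12, Green 10.
Red gets 3 under Adams and 2 under Hamilton.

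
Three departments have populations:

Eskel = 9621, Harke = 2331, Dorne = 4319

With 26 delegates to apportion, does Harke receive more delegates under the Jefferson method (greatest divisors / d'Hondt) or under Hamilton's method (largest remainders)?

Jefferson: Eskel 16, Harke 3, Dorne 7.
Hamilton: Eskel 15, Harke 4, Dorne 7.
Harke gets 3 under Jefferson and 4 under Hamilton.

Hamilton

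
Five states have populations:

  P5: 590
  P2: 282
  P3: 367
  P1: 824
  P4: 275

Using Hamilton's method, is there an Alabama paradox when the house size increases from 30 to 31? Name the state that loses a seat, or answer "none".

none

At 30 seats: P5 7, P2 4, P3 5, P1 11, P4 3.
At 31 seats: P5 8, P2 4, P3 5, P1 11, P4 3.
No state's allocation decreased.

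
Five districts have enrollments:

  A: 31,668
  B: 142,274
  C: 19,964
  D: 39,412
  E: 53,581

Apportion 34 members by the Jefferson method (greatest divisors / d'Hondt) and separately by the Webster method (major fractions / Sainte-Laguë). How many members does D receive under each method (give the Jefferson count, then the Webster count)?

Jefferson: A 4, B 18, C 2, D 4, E 6.
Webster: A 4, B 17, C 2, D 5, E 6.
D gets 4 under Jefferson and 5 under Webster.

4 and 5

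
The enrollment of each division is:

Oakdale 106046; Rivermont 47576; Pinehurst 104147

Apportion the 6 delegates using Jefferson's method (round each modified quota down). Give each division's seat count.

Oakdale 3, Rivermont 1, Pinehurst 2

Standard divisor 257769/6 ≈ 42961.5; standard quotas: Oakdale 2.468, Rivermont 1.107, Pinehurst 2.424.
Rounding down gives 2, 1, 2 = 5 seats, so the divisor must be adjusted.
With modified divisor 35000: modified quotas Oakdale 3.030, Rivermont 1.359, Pinehurst 2.976.
Rounding down: Oakdale 3, Rivermont 1, Pinehurst 2 (total 6).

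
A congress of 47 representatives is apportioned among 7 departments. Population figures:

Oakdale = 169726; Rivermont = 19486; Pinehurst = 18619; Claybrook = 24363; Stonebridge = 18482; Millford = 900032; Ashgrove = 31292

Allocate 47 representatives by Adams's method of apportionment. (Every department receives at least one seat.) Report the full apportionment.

Standard divisor 1182000/47 ≈ 25148.936; standard quotas: Oakdale 6.749, Rivermont 0.775, Pinehurst 0.740, Claybrook 0.969, Stonebridge 0.735, Millford 35.788, Ashgrove 1.244.
Rounding up gives 7, 1, 1, 1, 1, 36, 2 = 49 seats, so the divisor must be adjusted.
With modified divisor 26900: modified quotas Oakdale 6.310, Rivermont 0.724, Pinehurst 0.692, Claybrook 0.906, Stonebridge 0.687, Millford 33.458, Ashgrove 1.163.
Rounding up: Oakdale 7, Rivermont 1, Pinehurst 1, Claybrook 1, Stonebridge 1, Millford 34, Ashgrove 2 (total 47).

Oakdale=7, Rivermont=1, Pinehurst=1, Claybrook=1, Stonebridge=1, Millford=34, Ashgrove=2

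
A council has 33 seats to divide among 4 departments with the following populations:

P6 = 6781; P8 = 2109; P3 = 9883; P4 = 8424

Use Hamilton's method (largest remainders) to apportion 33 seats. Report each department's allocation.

Total 27197; standard divisor 27197/33 ≈ 824.152.
Standard quotas: P6 8.2279, P8 2.5590, P3 11.9917, P4 10.2214.
Lower quotas: P6 8, P8 2, P3 11, P4 10 (sum 31, leaving 2 seats).
Remainders in descending order: P3 0.9917, P8 0.5590, P6 0.2279, P4 0.2214.
The surplus seats go to P3, P8.

P6 8; P8 3; P3 12; P4 10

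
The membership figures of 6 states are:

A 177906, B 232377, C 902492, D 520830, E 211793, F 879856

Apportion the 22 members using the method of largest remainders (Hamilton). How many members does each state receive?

A=1; B=2; C=7; D=4; E=1; F=7

Total 2925254; standard divisor 2925254/22 ≈ 132966.091.
Standard quotas: A 1.3380, B 1.7476, C 6.7874, D 3.9170, E 1.5928, F 6.6171.
Lower quotas: A 1, B 1, C 6, D 3, E 1, F 6 (sum 18, leaving 4 seats).
Remainders in descending order: D 0.9170, C 0.7874, B 0.7476, F 0.6171, E 0.5928, A 0.3380.
The surplus seats go to D, C, B, F.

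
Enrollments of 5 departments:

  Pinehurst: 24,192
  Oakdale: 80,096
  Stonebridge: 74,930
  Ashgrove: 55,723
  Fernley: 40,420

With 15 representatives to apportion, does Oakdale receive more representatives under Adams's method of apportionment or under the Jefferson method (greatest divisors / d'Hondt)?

Jefferson

Adams: Pinehurst 2, Oakdale 4, Stonebridge 4, Ashgrove 3, Fernley 2.
Jefferson: Pinehurst 1, Oakdale 5, Stonebridge 4, Ashgrove 3, Fernley 2.
Oakdale gets 4 under Adams and 5 under Jefferson.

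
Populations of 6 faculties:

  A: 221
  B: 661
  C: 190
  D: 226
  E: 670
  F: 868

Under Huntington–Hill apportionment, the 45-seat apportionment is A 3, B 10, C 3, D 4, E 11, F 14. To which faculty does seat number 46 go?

A

Priority for the next seat is population ÷ (√(s·(s+1))).
Priorities: A 63.797, B 63.024, C 54.848, D 50.535, E 58.316, F 59.898.
Highest priority: A.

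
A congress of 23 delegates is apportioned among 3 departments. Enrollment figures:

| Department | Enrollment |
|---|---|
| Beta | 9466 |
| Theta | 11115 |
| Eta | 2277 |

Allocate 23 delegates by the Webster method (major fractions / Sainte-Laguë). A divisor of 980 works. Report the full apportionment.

With modified divisor 980: modified quotas Beta 9.659, Theta 11.342, Eta 2.323.
Rounding to the nearest integer: Beta 10, Theta 11, Eta 2 (total 23).

Beta 10, Theta 11, Eta 2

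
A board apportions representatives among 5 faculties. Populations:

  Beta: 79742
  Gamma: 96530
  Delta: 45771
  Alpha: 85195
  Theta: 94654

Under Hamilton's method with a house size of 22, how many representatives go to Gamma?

5

The standard divisor is 401892/22 ≈ 18267.818.
Standard quotas: Beta 4.3652, Gamma 5.2842, Delta 2.5056, Alpha 4.6637, Theta 5.1815.
Lower quotas: Beta 4, Gamma 5, Delta 2, Alpha 4, Theta 5 (sum 20, leaving 2 seats).
Remainders in descending order: Alpha 0.6637, Delta 0.5056, Beta 0.3652, Gamma 0.2842, Theta 0.1815.
The surplus seats go to Alpha, Delta.
Gamma receives 5.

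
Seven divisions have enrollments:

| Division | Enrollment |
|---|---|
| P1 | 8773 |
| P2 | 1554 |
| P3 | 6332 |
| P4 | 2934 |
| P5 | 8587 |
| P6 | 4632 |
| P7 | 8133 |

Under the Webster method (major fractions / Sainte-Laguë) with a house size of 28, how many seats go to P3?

Standard divisor 40945/28 ≈ 1462.321; standard quotas: P1 5.999, P2 1.063, P3 4.330, P4 2.006, P5 5.872, P6 3.168, P7 5.562.
Rounding to the nearest integer gives P1 6, P2 1, P3 4, P4 2, P5 6, P6 3, P7 6 — total 28, matching the house size, so no adjustment is needed.
P3 receives 4.

4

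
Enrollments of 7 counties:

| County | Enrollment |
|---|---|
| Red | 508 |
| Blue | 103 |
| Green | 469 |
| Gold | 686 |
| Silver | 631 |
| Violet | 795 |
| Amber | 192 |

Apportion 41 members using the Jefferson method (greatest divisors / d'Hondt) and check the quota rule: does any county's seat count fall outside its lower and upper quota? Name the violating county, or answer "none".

none

Standard quotas: Red 6.155, Blue 1.248, Green 5.682, Gold 8.311, Silver 7.645, Violet 9.632, Amber 2.326.
Jefferson allocation: Red 6, Blue 1, Green 6, Gold 8, Silver 8, Violet 10, Amber 2.
Every allocation lies between the lower and upper quota.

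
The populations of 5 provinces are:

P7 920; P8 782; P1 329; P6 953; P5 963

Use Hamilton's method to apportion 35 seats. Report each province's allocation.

P7 8, P8 7, P1 3, P6 8, P5 9

Total 3947; standard divisor 3947/35 ≈ 112.771.
Standard quotas: P7 8.158, P8 6.934, P1 2.917, P6 8.451, P5 8.539.
Lower quotas: P7 8, P8 6, P1 2, P6 8, P5 8 (sum 32, leaving 3 seats).
Remainders in descending order: P8 0.934, P1 0.917, P5 0.539, P6 0.451, P7 0.158.
Largest remainders: P8, P1, P5 receive the extra seats.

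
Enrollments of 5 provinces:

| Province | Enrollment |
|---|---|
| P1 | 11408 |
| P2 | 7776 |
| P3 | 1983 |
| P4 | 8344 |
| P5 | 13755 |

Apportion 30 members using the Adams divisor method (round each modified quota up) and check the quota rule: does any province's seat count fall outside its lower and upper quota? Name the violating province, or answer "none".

none

Standard quotas: P1 7.910, P2 5.392, P3 1.375, P4 5.786, P5 9.538.
Adams allocation: P1 8, P2 5, P3 2, P4 6, P5 9.
Every allocation lies between the lower and upper quota.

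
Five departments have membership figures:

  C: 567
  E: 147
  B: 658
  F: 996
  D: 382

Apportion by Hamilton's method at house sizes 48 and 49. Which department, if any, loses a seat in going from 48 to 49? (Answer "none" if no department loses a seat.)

At 48 seats: C 10, E 3, B 11, F 17, D 7.
At 49 seats: C 10, E 2, B 12, F 18, D 7.
E drops from 3 to 2.

E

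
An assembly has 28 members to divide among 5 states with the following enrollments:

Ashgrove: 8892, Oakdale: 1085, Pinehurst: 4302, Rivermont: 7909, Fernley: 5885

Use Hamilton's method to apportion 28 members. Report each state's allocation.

Ashgrove=9; Oakdale=1; Pinehurst=4; Rivermont=8; Fernley=6

Standard divisor: 28073 ÷ 28 ≈ 1002.607.
Standard quotas: Ashgrove 8.8689, Oakdale 1.0822, Pinehurst 4.2908, Rivermont 7.8884, Fernley 5.8697.
Lower quotas: Ashgrove 8, Oakdale 1, Pinehurst 4, Rivermont 7, Fernley 5 (sum 25, leaving 3 seats).
Remainders in descending order: Rivermont 0.8884, Fernley 0.8697, Ashgrove 0.8689, Pinehurst 0.2908, Oakdale 0.0822.
Largest remainders: Rivermont, Fernley, Ashgrove receive the extra seats.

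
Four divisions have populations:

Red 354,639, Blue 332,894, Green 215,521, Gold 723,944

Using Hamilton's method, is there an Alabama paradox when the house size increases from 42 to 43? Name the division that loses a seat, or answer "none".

At 42 seats: Red 9, Blue 9, Green 5, Gold 19.
At 43 seats: Red 9, Blue 9, Green 6, Gold 19.
No division's allocation decreased.

none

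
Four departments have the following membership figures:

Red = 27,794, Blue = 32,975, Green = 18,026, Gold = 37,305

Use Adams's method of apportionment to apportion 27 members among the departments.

Red: 6, Blue: 8, Green: 4, Gold: 9

Standard divisor 116100/27 ≈ 4300; standard quotas: Red 6.464, Blue 7.669, Green 4.192, Gold 8.676.
Rounding up gives 7, 8, 5, 9 = 29 seats, so the divisor must be adjusted.
With modified divisor 4650: modified quotas Red 5.977, Blue 7.091, Green 3.877, Gold 8.023.
Rounding up: Red 6, Blue 8, Green 4, Gold 9 (total 27).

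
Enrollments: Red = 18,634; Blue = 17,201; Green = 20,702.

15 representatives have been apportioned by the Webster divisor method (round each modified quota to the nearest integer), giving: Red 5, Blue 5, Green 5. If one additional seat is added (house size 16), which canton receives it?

Priority for the next seat is population ÷ (current seats + 0.5).
Priorities: Red 3388.000, Blue 3127.455, Green 3764.000.
Highest priority: Green.

Green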